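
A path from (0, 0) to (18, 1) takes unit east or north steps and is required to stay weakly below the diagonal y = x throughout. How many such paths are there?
Number of paths = 18

By the reflection principle (André's argument), the number of monotone paths to (18, 1) with n ≤ m that never go above y = x is C(19, 18) − C(19, 19) = 19 − 1 = 18.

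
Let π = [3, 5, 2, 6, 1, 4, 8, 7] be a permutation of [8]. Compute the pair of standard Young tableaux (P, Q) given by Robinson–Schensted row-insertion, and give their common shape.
P = [1, 4, 6, 7] / [2, 5, 8] / [3];  Q = [1, 2, 4, 7] / [3, 6, 8] / [5];  common shape = (4, 3, 1)

Row-insert the values π_1, π_2, … into P one at a time, bumping the leftmost entry strictly greater than the inserted value down to the next row. The recording tableau Q records, in position (i, j), the step at which that cell was added to P.
  Insert 3 (step 1): P = [3];  Q = [1]
  Insert 5 (step 2): P = [3, 5];  Q = [1, 2]
  Insert 2 (step 3): P = [2, 5] / [3];  Q = [1, 2] / [3]
  Insert 6 (step 4): P = [2, 5, 6] / [3];  Q = [1, 2, 4] / [3]
  Insert 1 (step 5): P = [1, 5, 6] / [2] / [3];  Q = [1, 2, 4] / [3] / [5]
  Insert 4 (step 6): P = [1, 4, 6] / [2, 5] / [3];  Q = [1, 2, 4] / [3, 6] / [5]
  Insert 8 (step 7): P = [1, 4, 6, 8] / [2, 5] / [3];  Q = [1, 2, 4, 7] / [3, 6] / [5]
  Insert 7 (step 8): P = [1, 4, 6, 7] / [2, 5, 8] / [3];  Q = [1, 2, 4, 7] / [3, 6, 8] / [5]
Final shape: (4, 3, 1).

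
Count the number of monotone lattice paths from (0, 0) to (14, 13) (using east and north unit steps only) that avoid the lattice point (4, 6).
Number of paths = 15974220

Total paths from (0, 0) to (14, 13): C(27, 14) = 20058300. Paths through (4, 6): (paths (0, 0) → (4, 6)) × (paths (4, 6) → (14, 13)) = C(10, 4) · C(17, 10) = 210 · 19448 = 4084080. Avoidance count = 20058300 − 4084080 = 15974220.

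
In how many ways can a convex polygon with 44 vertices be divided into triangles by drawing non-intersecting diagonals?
C_42 = 39044429911904443959240

These polygon triangulations are counted by the Catalan number C_n = (1/(n + 1)) · C(2n, n). For n = 42: C_42 = (1/43) · C(84, 42) = 1678910486211891090247320/43 = 39044429911904443959240.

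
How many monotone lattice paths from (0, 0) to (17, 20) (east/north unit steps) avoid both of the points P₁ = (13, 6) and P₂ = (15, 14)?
Number of paths = 13684885830

Inclusion–exclusion. Total paths: C(37, 17) = 15905368710. Through P₁: C(19, 13)·C(18, 4) = 83023920. Through P₂: C(29, 15)·C(8, 2) = 2171645280. Since P₁ is strictly southwest of P₂, a monotone path through both must visit P₁ then P₂; paths through both = C(19, 13)·C(10, 2)·C(8, 2) = 34186320. Avoid both = 15905368710 − 83023920 − 2171645280 + 34186320 = 13684885830.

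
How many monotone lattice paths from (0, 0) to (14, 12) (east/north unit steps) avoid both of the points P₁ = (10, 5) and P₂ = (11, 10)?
Number of paths = 5319730

Inclusion–exclusion. Total paths: C(26, 14) = 9657700. Through P₁: C(15, 10)·C(11, 4) = 990990. Through P₂: C(21, 11)·C(5, 3) = 3527160. Since P₁ is strictly southwest of P₂, a monotone path through both must visit P₁ then P₂; paths through both = C(15, 10)·C(6, 1)·C(5, 3) = 180180. Avoid both = 9657700 − 990990 − 3527160 + 180180 = 5319730.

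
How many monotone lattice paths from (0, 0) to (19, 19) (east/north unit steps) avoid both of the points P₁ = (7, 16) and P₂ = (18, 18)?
Number of paths = 17121691257

Inclusion–exclusion. Total paths: C(38, 19) = 35345263800. Through P₁: C(23, 7)·C(15, 12) = 111546435. Through P₂: C(36, 18)·C(2, 1) = 18150270600. Since P₁ is strictly southwest of P₂, a monotone path through both must visit P₁ then P₂; paths through both = C(23, 7)·C(13, 11)·C(2, 1) = 38244492. Avoid both = 35345263800 − 111546435 − 18150270600 + 38244492 = 17121691257.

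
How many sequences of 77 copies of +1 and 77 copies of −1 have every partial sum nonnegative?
C_77 = 18793142726809884575211361279087545193250040

These ballot sequences are counted by the Catalan number C_n = (1/(n + 1)) · C(2n, n). For n = 77: C_77 = (1/78) · C(154, 77) = 1465865132691170996866486179768828525073503120/78 = 18793142726809884575211361279087545193250040.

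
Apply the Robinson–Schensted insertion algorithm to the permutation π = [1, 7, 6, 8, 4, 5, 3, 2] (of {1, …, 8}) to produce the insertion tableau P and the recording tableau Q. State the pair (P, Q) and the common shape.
P = [1, 2, 5] / [3, 8] / [4] / [6] / [7];  Q = [1, 2, 4] / [3, 6] / [5] / [7] / [8];  common shape = (3, 2, 1, 1, 1)

Row-insert the values π_1, π_2, … into P one at a time, bumping the leftmost entry strictly greater than the inserted value down to the next row. The recording tableau Q records, in position (i, j), the step at which that cell was added to P.
  Insert 1 (step 1): P = [1];  Q = [1]
  Insert 7 (step 2): P = [1, 7];  Q = [1, 2]
  Insert 6 (step 3): P = [1, 6] / [7];  Q = [1, 2] / [3]
  Insert 8 (step 4): P = [1, 6, 8] / [7];  Q = [1, 2, 4] / [3]
  Insert 4 (step 5): P = [1, 4, 8] / [6] / [7];  Q = [1, 2, 4] / [3] / [5]
  Insert 5 (step 6): P = [1, 4, 5] / [6, 8] / [7];  Q = [1, 2, 4] / [3, 6] / [5]
  Insert 3 (step 7): P = [1, 3, 5] / [4, 8] / [6] / [7];  Q = [1, 2, 4] / [3, 6] / [5] / [7]
  Insert 2 (step 8): P = [1, 2, 5] / [3, 8] / [4] / [6] / [7];  Q = [1, 2, 4] / [3, 6] / [5] / [7] / [8]
Final shape: (3, 2, 1, 1, 1).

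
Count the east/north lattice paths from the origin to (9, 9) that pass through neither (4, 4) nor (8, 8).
Number of paths = 15040

Inclusion–exclusion. Total paths: C(18, 9) = 48620. Through P₁: C(8, 4)·C(10, 5) = 17640. Through P₂: C(16, 8)·C(2, 1) = 25740. Since P₁ is strictly southwest of P₂, a monotone path through both must visit P₁ then P₂; paths through both = C(8, 4)·C(8, 4)·C(2, 1) = 9800. Avoid both = 48620 − 17640 − 25740 + 9800 = 15040.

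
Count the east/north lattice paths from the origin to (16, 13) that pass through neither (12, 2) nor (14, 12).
Number of paths = 38784618

Inclusion–exclusion. Total paths: C(29, 16) = 67863915. Through P₁: C(14, 12)·C(15, 4) = 124215. Through P₂: C(26, 14)·C(3, 2) = 28973100. Since P₁ is strictly southwest of P₂, a monotone path through both must visit P₁ then P₂; paths through both = C(14, 12)·C(12, 2)·C(3, 2) = 18018. Avoid both = 67863915 − 124215 − 28973100 + 18018 = 38784618.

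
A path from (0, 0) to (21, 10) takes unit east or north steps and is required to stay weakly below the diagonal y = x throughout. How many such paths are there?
Number of paths = 24192090

By the reflection principle (André's argument), the number of monotone paths to (21, 10) with n ≤ m that never go above y = x is C(31, 21) − C(31, 22) = 44352165 − 20160075 = 24192090.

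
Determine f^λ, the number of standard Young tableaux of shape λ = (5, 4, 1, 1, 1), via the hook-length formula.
# SYT of shape (5, 4, 1, 1, 1) = 3520

Hook-length formula: f^λ = n! / Π hook(c), product over all cells c of the Young diagram. For λ = (5, 4, 1, 1, 1), n = 12 boxes. Hook lengths by row (left-to-right, top-to-bottom): [9, 5, 4, 3, 1]; [7, 3, 2, 1]; [3]; [2]; [1]. Product of hooks = 136080. So f^λ = 12! / 136080 = 479001600 / 136080 = 3520.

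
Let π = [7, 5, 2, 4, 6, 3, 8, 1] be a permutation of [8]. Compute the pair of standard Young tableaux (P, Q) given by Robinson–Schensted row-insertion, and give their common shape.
P = [1, 3, 6, 8] / [2] / [4] / [5] / [7];  Q = [1, 4, 5, 7] / [2] / [3] / [6] / [8];  common shape = (4, 1, 1, 1, 1)

Row-insert the values π_1, π_2, … into P one at a time, bumping the leftmost entry strictly greater than the inserted value down to the next row. The recording tableau Q records, in position (i, j), the step at which that cell was added to P.
  Insert 7 (step 1): P = [7];  Q = [1]
  Insert 5 (step 2): P = [5] / [7];  Q = [1] / [2]
  Insert 2 (step 3): P = [2] / [5] / [7];  Q = [1] / [2] / [3]
  Insert 4 (step 4): P = [2, 4] / [5] / [7];  Q = [1, 4] / [2] / [3]
  Insert 6 (step 5): P = [2, 4, 6] / [5] / [7];  Q = [1, 4, 5] / [2] / [3]
  Insert 3 (step 6): P = [2, 3, 6] / [4] / [5] / [7];  Q = [1, 4, 5] / [2] / [3] / [6]
  Insert 8 (step 7): P = [2, 3, 6, 8] / [4] / [5] / [7];  Q = [1, 4, 5, 7] / [2] / [3] / [6]
  Insert 1 (step 8): P = [1, 3, 6, 8] / [2] / [4] / [5] / [7];  Q = [1, 4, 5, 7] / [2] / [3] / [6] / [8]
Final shape: (4, 1, 1, 1, 1).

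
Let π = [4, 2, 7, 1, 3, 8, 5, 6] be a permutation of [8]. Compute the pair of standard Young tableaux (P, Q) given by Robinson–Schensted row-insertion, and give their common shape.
P = [1, 3, 5, 6] / [2, 7, 8] / [4];  Q = [1, 3, 6, 8] / [2, 5, 7] / [4];  common shape = (4, 3, 1)

Row-insert the values π_1, π_2, … into P one at a time, bumping the leftmost entry strictly greater than the inserted value down to the next row. The recording tableau Q records, in position (i, j), the step at which that cell was added to P.
  Insert 4 (step 1): P = [4];  Q = [1]
  Insert 2 (step 2): P = [2] / [4];  Q = [1] / [2]
  Insert 7 (step 3): P = [2, 7] / [4];  Q = [1, 3] / [2]
  Insert 1 (step 4): P = [1, 7] / [2] / [4];  Q = [1, 3] / [2] / [4]
  Insert 3 (step 5): P = [1, 3] / [2, 7] / [4];  Q = [1, 3] / [2, 5] / [4]
  Insert 8 (step 6): P = [1, 3, 8] / [2, 7] / [4];  Q = [1, 3, 6] / [2, 5] / [4]
  Insert 5 (step 7): P = [1, 3, 5] / [2, 7, 8] / [4];  Q = [1, 3, 6] / [2, 5, 7] / [4]
  Insert 6 (step 8): P = [1, 3, 5, 6] / [2, 7, 8] / [4];  Q = [1, 3, 6, 8] / [2, 5, 7] / [4]
Final shape: (4, 3, 1).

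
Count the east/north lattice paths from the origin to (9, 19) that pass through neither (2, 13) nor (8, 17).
Number of paths = 3548145

Inclusion–exclusion. Total paths: C(28, 9) = 6906900. Through P₁: C(15, 2)·C(13, 7) = 180180. Through P₂: C(25, 8)·C(3, 1) = 3244725. Since P₁ is strictly southwest of P₂, a monotone path through both must visit P₁ then P₂; paths through both = C(15, 2)·C(10, 6)·C(3, 1) = 66150. Avoid both = 6906900 − 180180 − 3244725 + 66150 = 3548145.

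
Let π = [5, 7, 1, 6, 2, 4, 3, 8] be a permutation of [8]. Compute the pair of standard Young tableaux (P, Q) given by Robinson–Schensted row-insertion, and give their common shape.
P = [1, 2, 3, 8] / [4, 6] / [5] / [7];  Q = [1, 2, 6, 8] / [3, 4] / [5] / [7];  common shape = (4, 2, 1, 1)

Row-insert the values π_1, π_2, … into P one at a time, bumping the leftmost entry strictly greater than the inserted value down to the next row. The recording tableau Q records, in position (i, j), the step at which that cell was added to P.
  Insert 5 (step 1): P = [5];  Q = [1]
  Insert 7 (step 2): P = [5, 7];  Q = [1, 2]
  Insert 1 (step 3): P = [1, 7] / [5];  Q = [1, 2] / [3]
  Insert 6 (step 4): P = [1, 6] / [5, 7];  Q = [1, 2] / [3, 4]
  Insert 2 (step 5): P = [1, 2] / [5, 6] / [7];  Q = [1, 2] / [3, 4] / [5]
  Insert 4 (step 6): P = [1, 2, 4] / [5, 6] / [7];  Q = [1, 2, 6] / [3, 4] / [5]
  Insert 3 (step 7): P = [1, 2, 3] / [4, 6] / [5] / [7];  Q = [1, 2, 6] / [3, 4] / [5] / [7]
  Insert 8 (step 8): P = [1, 2, 3, 8] / [4, 6] / [5] / [7];  Q = [1, 2, 6, 8] / [3, 4] / [5] / [7]
Final shape: (4, 2, 1, 1).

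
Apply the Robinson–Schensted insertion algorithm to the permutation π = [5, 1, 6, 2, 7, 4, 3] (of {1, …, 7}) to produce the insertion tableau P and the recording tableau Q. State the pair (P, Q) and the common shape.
P = [1, 2, 3] / [4, 6, 7] / [5];  Q = [1, 3, 5] / [2, 4, 6] / [7];  common shape = (3, 3, 1)

Row-insert the values π_1, π_2, … into P one at a time, bumping the leftmost entry strictly greater than the inserted value down to the next row. The recording tableau Q records, in position (i, j), the step at which that cell was added to P.
  Insert 5 (step 1): P = [5];  Q = [1]
  Insert 1 (step 2): P = [1] / [5];  Q = [1] / [2]
  Insert 6 (step 3): P = [1, 6] / [5];  Q = [1, 3] / [2]
  Insert 2 (step 4): P = [1, 2] / [5, 6];  Q = [1, 3] / [2, 4]
  Insert 7 (step 5): P = [1, 2, 7] / [5, 6];  Q = [1, 3, 5] / [2, 4]
  Insert 4 (step 6): P = [1, 2, 4] / [5, 6, 7];  Q = [1, 3, 5] / [2, 4, 6]
  Insert 3 (step 7): P = [1, 2, 3] / [4, 6, 7] / [5];  Q = [1, 3, 5] / [2, 4, 6] / [7]
Final shape: (3, 3, 1).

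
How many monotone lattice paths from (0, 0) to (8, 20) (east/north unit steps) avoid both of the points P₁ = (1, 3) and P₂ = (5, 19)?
Number of paths = 1631193

Inclusion–exclusion. Total paths: C(28, 8) = 3108105. Through P₁: C(4, 1)·C(24, 7) = 1384416. Through P₂: C(24, 5)·C(4, 3) = 170016. Since P₁ is strictly southwest of P₂, a monotone path through both must visit P₁ then P₂; paths through both = C(4, 1)·C(20, 4)·C(4, 3) = 77520. Avoid both = 3108105 − 1384416 − 170016 + 77520 = 1631193.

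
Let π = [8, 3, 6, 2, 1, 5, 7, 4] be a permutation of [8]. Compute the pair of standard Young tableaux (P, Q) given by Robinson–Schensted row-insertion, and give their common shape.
P = [1, 4, 7] / [2, 5] / [3, 6] / [8];  Q = [1, 3, 7] / [2, 6] / [4, 8] / [5];  common shape = (3, 2, 2, 1)

Row-insert the values π_1, π_2, … into P one at a time, bumping the leftmost entry strictly greater than the inserted value down to the next row. The recording tableau Q records, in position (i, j), the step at which that cell was added to P.
  Insert 8 (step 1): P = [8];  Q = [1]
  Insert 3 (step 2): P = [3] / [8];  Q = [1] / [2]
  Insert 6 (step 3): P = [3, 6] / [8];  Q = [1, 3] / [2]
  Insert 2 (step 4): P = [2, 6] / [3] / [8];  Q = [1, 3] / [2] / [4]
  Insert 1 (step 5): P = [1, 6] / [2] / [3] / [8];  Q = [1, 3] / [2] / [4] / [5]
  Insert 5 (step 6): P = [1, 5] / [2, 6] / [3] / [8];  Q = [1, 3] / [2, 6] / [4] / [5]
  Insert 7 (step 7): P = [1, 5, 7] / [2, 6] / [3] / [8];  Q = [1, 3, 7] / [2, 6] / [4] / [5]
  Insert 4 (step 8): P = [1, 4, 7] / [2, 5] / [3, 6] / [8];  Q = [1, 3, 7] / [2, 6] / [4, 8] / [5]
Final shape: (3, 2, 2, 1).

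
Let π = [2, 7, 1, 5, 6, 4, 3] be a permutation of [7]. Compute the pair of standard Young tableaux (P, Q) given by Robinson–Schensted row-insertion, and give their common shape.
P = [1, 3, 6] / [2, 4] / [5] / [7];  Q = [1, 2, 5] / [3, 4] / [6] / [7];  common shape = (3, 2, 1, 1)

Row-insert the values π_1, π_2, … into P one at a time, bumping the leftmost entry strictly greater than the inserted value down to the next row. The recording tableau Q records, in position (i, j), the step at which that cell was added to P.
  Insert 2 (step 1): P = [2];  Q = [1]
  Insert 7 (step 2): P = [2, 7];  Q = [1, 2]
  Insert 1 (step 3): P = [1, 7] / [2];  Q = [1, 2] / [3]
  Insert 5 (step 4): P = [1, 5] / [2, 7];  Q = [1, 2] / [3, 4]
  Insert 6 (step 5): P = [1, 5, 6] / [2, 7];  Q = [1, 2, 5] / [3, 4]
  Insert 4 (step 6): P = [1, 4, 6] / [2, 5] / [7];  Q = [1, 2, 5] / [3, 4] / [6]
  Insert 3 (step 7): P = [1, 3, 6] / [2, 4] / [5] / [7];  Q = [1, 2, 5] / [3, 4] / [6] / [7]
Final shape: (3, 2, 1, 1).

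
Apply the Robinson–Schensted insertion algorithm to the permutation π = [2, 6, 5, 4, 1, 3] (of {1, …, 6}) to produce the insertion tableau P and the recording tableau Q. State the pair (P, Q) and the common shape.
P = [1, 3] / [2, 4] / [5] / [6];  Q = [1, 2] / [3, 6] / [4] / [5];  common shape = (2, 2, 1, 1)

Row-insert the values π_1, π_2, … into P one at a time, bumping the leftmost entry strictly greater than the inserted value down to the next row. The recording tableau Q records, in position (i, j), the step at which that cell was added to P.
  Insert 2 (step 1): P = [2];  Q = [1]
  Insert 6 (step 2): P = [2, 6];  Q = [1, 2]
  Insert 5 (step 3): P = [2, 5] / [6];  Q = [1, 2] / [3]
  Insert 4 (step 4): P = [2, 4] / [5] / [6];  Q = [1, 2] / [3] / [4]
  Insert 1 (step 5): P = [1, 4] / [2] / [5] / [6];  Q = [1, 2] / [3] / [4] / [5]
  Insert 3 (step 6): P = [1, 3] / [2, 4] / [5] / [6];  Q = [1, 2] / [3, 6] / [4] / [5]
Final shape: (2, 2, 1, 1).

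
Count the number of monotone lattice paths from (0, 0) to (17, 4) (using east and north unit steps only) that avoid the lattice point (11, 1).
Number of paths = 4977

Total paths from (0, 0) to (17, 4): C(21, 17) = 5985. Paths through (11, 1): (paths (0, 0) → (11, 1)) × (paths (11, 1) → (17, 4)) = C(12, 11) · C(9, 6) = 12 · 84 = 1008. Avoidance count = 5985 − 1008 = 4977.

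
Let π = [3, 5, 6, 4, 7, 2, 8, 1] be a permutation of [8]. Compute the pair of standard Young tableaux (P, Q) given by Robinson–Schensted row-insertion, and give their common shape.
P = [1, 4, 6, 7, 8] / [2] / [3] / [5];  Q = [1, 2, 3, 5, 7] / [4] / [6] / [8];  common shape = (5, 1, 1, 1)

Row-insert the values π_1, π_2, … into P one at a time, bumping the leftmost entry strictly greater than the inserted value down to the next row. The recording tableau Q records, in position (i, j), the step at which that cell was added to P.
  Insert 3 (step 1): P = [3];  Q = [1]
  Insert 5 (step 2): P = [3, 5];  Q = [1, 2]
  Insert 6 (step 3): P = [3, 5, 6];  Q = [1, 2, 3]
  Insert 4 (step 4): P = [3, 4, 6] / [5];  Q = [1, 2, 3] / [4]
  Insert 7 (step 5): P = [3, 4, 6, 7] / [5];  Q = [1, 2, 3, 5] / [4]
  Insert 2 (step 6): P = [2, 4, 6, 7] / [3] / [5];  Q = [1, 2, 3, 5] / [4] / [6]
  Insert 8 (step 7): P = [2, 4, 6, 7, 8] / [3] / [5];  Q = [1, 2, 3, 5, 7] / [4] / [6]
  Insert 1 (step 8): P = [1, 4, 6, 7, 8] / [2] / [3] / [5];  Q = [1, 2, 3, 5, 7] / [4] / [6] / [8]
Final shape: (5, 1, 1, 1).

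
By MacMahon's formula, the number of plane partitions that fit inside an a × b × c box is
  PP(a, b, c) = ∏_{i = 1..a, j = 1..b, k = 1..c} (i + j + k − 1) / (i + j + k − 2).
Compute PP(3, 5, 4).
PP(3, 5, 4) = 116424

Evaluate the triple product over i = 1..3, j = 1..5, k = 1..4. The factors are (2/1) · (3/2) · (4/3) · (5/4) · (3/2) · (4/3) · (5/4) · (6/5) · … (60 factors total). The numerators and denominators telescope so the product is an integer; carrying out the multiplication exactly gives PP(3, 5, 4) = 116424.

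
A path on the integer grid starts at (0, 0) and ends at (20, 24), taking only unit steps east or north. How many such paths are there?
Number of paths = 1761039350070

A monotone lattice path from (0, 0) to (20, 24) consists of 20 east steps and 24 north steps in some order, so it is determined by which 20 of the 44 steps are east. The count is C(44, 20) = 1761039350070.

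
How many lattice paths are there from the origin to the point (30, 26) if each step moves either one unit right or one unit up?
Number of paths = 6646448384109072

A monotone lattice path from (0, 0) to (30, 26) consists of 30 east steps and 26 north steps in some order, so it is determined by which 30 of the 56 steps are east. The count is C(56, 30) = 6646448384109072.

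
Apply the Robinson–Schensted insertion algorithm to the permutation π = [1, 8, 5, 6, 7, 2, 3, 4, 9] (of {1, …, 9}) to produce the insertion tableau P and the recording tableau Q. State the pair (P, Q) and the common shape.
P = [1, 2, 3, 4, 9] / [5, 6, 7] / [8];  Q = [1, 2, 4, 5, 9] / [3, 7, 8] / [6];  common shape = (5, 3, 1)

Row-insert the values π_1, π_2, … into P one at a time, bumping the leftmost entry strictly greater than the inserted value down to the next row. The recording tableau Q records, in position (i, j), the step at which that cell was added to P.
  Insert 1 (step 1): P = [1];  Q = [1]
  Insert 8 (step 2): P = [1, 8];  Q = [1, 2]
  Insert 5 (step 3): P = [1, 5] / [8];  Q = [1, 2] / [3]
  Insert 6 (step 4): P = [1, 5, 6] / [8];  Q = [1, 2, 4] / [3]
  Insert 7 (step 5): P = [1, 5, 6, 7] / [8];  Q = [1, 2, 4, 5] / [3]
  Insert 2 (step 6): P = [1, 2, 6, 7] / [5] / [8];  Q = [1, 2, 4, 5] / [3] / [6]
  Insert 3 (step 7): P = [1, 2, 3, 7] / [5, 6] / [8];  Q = [1, 2, 4, 5] / [3, 7] / [6]
  Insert 4 (step 8): P = [1, 2, 3, 4] / [5, 6, 7] / [8];  Q = [1, 2, 4, 5] / [3, 7, 8] / [6]
  Insert 9 (step 9): P = [1, 2, 3, 4, 9] / [5, 6, 7] / [8];  Q = [1, 2, 4, 5, 9] / [3, 7, 8] / [6]
Final shape: (5, 3, 1).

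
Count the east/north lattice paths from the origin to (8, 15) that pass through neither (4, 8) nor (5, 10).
Number of paths = 241956

Inclusion–exclusion. Total paths: C(23, 8) = 490314. Through P₁: C(12, 4)·C(11, 4) = 163350. Through P₂: C(15, 5)·C(8, 3) = 168168. Since P₁ is strictly southwest of P₂, a monotone path through both must visit P₁ then P₂; paths through both = C(12, 4)·C(3, 1)·C(8, 3) = 83160. Avoid both = 490314 − 163350 − 168168 + 83160 = 241956.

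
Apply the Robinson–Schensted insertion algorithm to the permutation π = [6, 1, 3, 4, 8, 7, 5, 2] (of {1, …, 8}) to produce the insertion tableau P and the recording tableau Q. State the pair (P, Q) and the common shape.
P = [1, 2, 4, 5] / [3, 7] / [6] / [8];  Q = [1, 3, 4, 5] / [2, 6] / [7] / [8];  common shape = (4, 2, 1, 1)

Row-insert the values π_1, π_2, … into P one at a time, bumping the leftmost entry strictly greater than the inserted value down to the next row. The recording tableau Q records, in position (i, j), the step at which that cell was added to P.
  Insert 6 (step 1): P = [6];  Q = [1]
  Insert 1 (step 2): P = [1] / [6];  Q = [1] / [2]
  Insert 3 (step 3): P = [1, 3] / [6];  Q = [1, 3] / [2]
  Insert 4 (step 4): P = [1, 3, 4] / [6];  Q = [1, 3, 4] / [2]
  Insert 8 (step 5): P = [1, 3, 4, 8] / [6];  Q = [1, 3, 4, 5] / [2]
  Insert 7 (step 6): P = [1, 3, 4, 7] / [6, 8];  Q = [1, 3, 4, 5] / [2, 6]
  Insert 5 (step 7): P = [1, 3, 4, 5] / [6, 7] / [8];  Q = [1, 3, 4, 5] / [2, 6] / [7]
  Insert 2 (step 8): P = [1, 2, 4, 5] / [3, 7] / [6] / [8];  Q = [1, 3, 4, 5] / [2, 6] / [7] / [8]
Final shape: (4, 2, 1, 1).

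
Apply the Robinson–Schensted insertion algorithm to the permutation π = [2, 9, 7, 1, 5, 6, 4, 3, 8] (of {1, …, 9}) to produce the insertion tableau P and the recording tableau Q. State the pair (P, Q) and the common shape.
P = [1, 3, 6, 8] / [2, 4] / [5] / [7] / [9];  Q = [1, 2, 6, 9] / [3, 5] / [4] / [7] / [8];  common shape = (4, 2, 1, 1, 1)

Row-insert the values π_1, π_2, … into P one at a time, bumping the leftmost entry strictly greater than the inserted value down to the next row. The recording tableau Q records, in position (i, j), the step at which that cell was added to P.
  Insert 2 (step 1): P = [2];  Q = [1]
  Insert 9 (step 2): P = [2, 9];  Q = [1, 2]
  Insert 7 (step 3): P = [2, 7] / [9];  Q = [1, 2] / [3]
  Insert 1 (step 4): P = [1, 7] / [2] / [9];  Q = [1, 2] / [3] / [4]
  Insert 5 (step 5): P = [1, 5] / [2, 7] / [9];  Q = [1, 2] / [3, 5] / [4]
  Insert 6 (step 6): P = [1, 5, 6] / [2, 7] / [9];  Q = [1, 2, 6] / [3, 5] / [4]
  Insert 4 (step 7): P = [1, 4, 6] / [2, 5] / [7] / [9];  Q = [1, 2, 6] / [3, 5] / [4] / [7]
  Insert 3 (step 8): P = [1, 3, 6] / [2, 4] / [5] / [7] / [9];  Q = [1, 2, 6] / [3, 5] / [4] / [7] / [8]
  Insert 8 (step 9): P = [1, 3, 6, 8] / [2, 4] / [5] / [7] / [9];  Q = [1, 2, 6, 9] / [3, 5] / [4] / [7] / [8]
Final shape: (4, 2, 1, 1, 1).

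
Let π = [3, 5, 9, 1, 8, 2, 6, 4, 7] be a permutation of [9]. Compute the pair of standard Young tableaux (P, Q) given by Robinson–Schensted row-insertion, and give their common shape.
P = [1, 2, 4, 7] / [3, 5, 6] / [8] / [9];  Q = [1, 2, 3, 9] / [4, 5, 7] / [6] / [8];  common shape = (4, 3, 1, 1)

Row-insert the values π_1, π_2, … into P one at a time, bumping the leftmost entry strictly greater than the inserted value down to the next row. The recording tableau Q records, in position (i, j), the step at which that cell was added to P.
  Insert 3 (step 1): P = [3];  Q = [1]
  Insert 5 (step 2): P = [3, 5];  Q = [1, 2]
  Insert 9 (step 3): P = [3, 5, 9];  Q = [1, 2, 3]
  Insert 1 (step 4): P = [1, 5, 9] / [3];  Q = [1, 2, 3] / [4]
  Insert 8 (step 5): P = [1, 5, 8] / [3, 9];  Q = [1, 2, 3] / [4, 5]
  Insert 2 (step 6): P = [1, 2, 8] / [3, 5] / [9];  Q = [1, 2, 3] / [4, 5] / [6]
  Insert 6 (step 7): P = [1, 2, 6] / [3, 5, 8] / [9];  Q = [1, 2, 3] / [4, 5, 7] / [6]
  Insert 4 (step 8): P = [1, 2, 4] / [3, 5, 6] / [8] / [9];  Q = [1, 2, 3] / [4, 5, 7] / [6] / [8]
  Insert 7 (step 9): P = [1, 2, 4, 7] / [3, 5, 6] / [8] / [9];  Q = [1, 2, 3, 9] / [4, 5, 7] / [6] / [8]
Final shape: (4, 3, 1, 1).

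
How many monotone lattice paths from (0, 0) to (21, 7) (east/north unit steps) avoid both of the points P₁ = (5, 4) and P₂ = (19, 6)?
Number of paths = 576006

Inclusion–exclusion. Total paths: C(28, 21) = 1184040. Through P₁: C(9, 5)·C(19, 16) = 122094. Through P₂: C(25, 19)·C(3, 2) = 531300. Since P₁ is strictly southwest of P₂, a monotone path through both must visit P₁ then P₂; paths through both = C(9, 5)·C(16, 14)·C(3, 2) = 45360. Avoid both = 1184040 − 122094 − 531300 + 45360 = 576006.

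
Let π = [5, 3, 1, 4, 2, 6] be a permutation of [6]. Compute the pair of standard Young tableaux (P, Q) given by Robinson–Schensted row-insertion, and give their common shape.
P = [1, 2, 6] / [3, 4] / [5];  Q = [1, 4, 6] / [2, 5] / [3];  common shape = (3, 2, 1)

Row-insert the values π_1, π_2, … into P one at a time, bumping the leftmost entry strictly greater than the inserted value down to the next row. The recording tableau Q records, in position (i, j), the step at which that cell was added to P.
  Insert 5 (step 1): P = [5];  Q = [1]
  Insert 3 (step 2): P = [3] / [5];  Q = [1] / [2]
  Insert 1 (step 3): P = [1] / [3] / [5];  Q = [1] / [2] / [3]
  Insert 4 (step 4): P = [1, 4] / [3] / [5];  Q = [1, 4] / [2] / [3]
  Insert 2 (step 5): P = [1, 2] / [3, 4] / [5];  Q = [1, 4] / [2, 5] / [3]
  Insert 6 (step 6): P = [1, 2, 6] / [3, 4] / [5];  Q = [1, 4, 6] / [2, 5] / [3]
Final shape: (3, 2, 1).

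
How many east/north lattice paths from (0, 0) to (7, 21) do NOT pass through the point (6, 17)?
Number of paths = 679305

Total paths from (0, 0) to (7, 21): C(28, 7) = 1184040. Paths through (6, 17): (paths (0, 0) → (6, 17)) × (paths (6, 17) → (7, 21)) = C(23, 6) · C(5, 1) = 100947 · 5 = 504735. Avoidance count = 1184040 − 504735 = 679305.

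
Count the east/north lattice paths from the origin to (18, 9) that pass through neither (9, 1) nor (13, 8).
Number of paths = 3242585

Inclusion–exclusion. Total paths: C(27, 18) = 4686825. Through P₁: C(10, 9)·C(17, 9) = 243100. Through P₂: C(21, 13)·C(6, 5) = 1220940. Since P₁ is strictly southwest of P₂, a monotone path through both must visit P₁ then P₂; paths through both = C(10, 9)·C(11, 4)·C(6, 5) = 19800. Avoid both = 4686825 − 243100 − 1220940 + 19800 = 3242585.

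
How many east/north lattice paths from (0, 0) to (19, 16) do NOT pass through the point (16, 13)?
Number of paths = 2702650650

Total paths from (0, 0) to (19, 16): C(35, 19) = 4059928950. Paths through (16, 13): (paths (0, 0) → (16, 13)) × (paths (16, 13) → (19, 16)) = C(29, 16) · C(6, 3) = 67863915 · 20 = 1357278300. Avoidance count = 4059928950 − 1357278300 = 2702650650.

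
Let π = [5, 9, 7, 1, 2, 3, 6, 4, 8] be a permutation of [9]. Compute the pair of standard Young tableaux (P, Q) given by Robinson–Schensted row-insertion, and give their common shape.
P = [1, 2, 3, 4, 8] / [5, 6] / [7] / [9];  Q = [1, 2, 6, 7, 9] / [3, 5] / [4] / [8];  common shape = (5, 2, 1, 1)

Row-insert the values π_1, π_2, … into P one at a time, bumping the leftmost entry strictly greater than the inserted value down to the next row. The recording tableau Q records, in position (i, j), the step at which that cell was added to P.
  Insert 5 (step 1): P = [5];  Q = [1]
  Insert 9 (step 2): P = [5, 9];  Q = [1, 2]
  Insert 7 (step 3): P = [5, 7] / [9];  Q = [1, 2] / [3]
  Insert 1 (step 4): P = [1, 7] / [5] / [9];  Q = [1, 2] / [3] / [4]
  Insert 2 (step 5): P = [1, 2] / [5, 7] / [9];  Q = [1, 2] / [3, 5] / [4]
  Insert 3 (step 6): P = [1, 2, 3] / [5, 7] / [9];  Q = [1, 2, 6] / [3, 5] / [4]
  Insert 6 (step 7): P = [1, 2, 3, 6] / [5, 7] / [9];  Q = [1, 2, 6, 7] / [3, 5] / [4]
  Insert 4 (step 8): P = [1, 2, 3, 4] / [5, 6] / [7] / [9];  Q = [1, 2, 6, 7] / [3, 5] / [4] / [8]
  Insert 8 (step 9): P = [1, 2, 3, 4, 8] / [5, 6] / [7] / [9];  Q = [1, 2, 6, 7, 9] / [3, 5] / [4] / [8]
Final shape: (5, 2, 1, 1).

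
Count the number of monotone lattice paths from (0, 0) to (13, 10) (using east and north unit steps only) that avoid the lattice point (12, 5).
Number of paths = 1106938

Total paths from (0, 0) to (13, 10): C(23, 13) = 1144066. Paths through (12, 5): (paths (0, 0) → (12, 5)) × (paths (12, 5) → (13, 10)) = C(17, 12) · C(6, 1) = 6188 · 6 = 37128. Avoidance count = 1144066 − 37128 = 1106938.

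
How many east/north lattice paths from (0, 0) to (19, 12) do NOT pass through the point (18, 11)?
Number of paths = 71925945

Total paths from (0, 0) to (19, 12): C(31, 19) = 141120525. Paths through (18, 11): (paths (0, 0) → (18, 11)) × (paths (18, 11) → (19, 12)) = C(29, 18) · C(2, 1) = 34597290 · 2 = 69194580. Avoidance count = 141120525 − 69194580 = 71925945.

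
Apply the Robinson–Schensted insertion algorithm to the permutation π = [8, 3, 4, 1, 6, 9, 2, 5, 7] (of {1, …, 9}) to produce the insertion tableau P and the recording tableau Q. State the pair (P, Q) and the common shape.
P = [1, 2, 5, 7] / [3, 4, 6, 9] / [8];  Q = [1, 3, 5, 6] / [2, 7, 8, 9] / [4];  common shape = (4, 4, 1)

Row-insert the values π_1, π_2, … into P one at a time, bumping the leftmost entry strictly greater than the inserted value down to the next row. The recording tableau Q records, in position (i, j), the step at which that cell was added to P.
  Insert 8 (step 1): P = [8];  Q = [1]
  Insert 3 (step 2): P = [3] / [8];  Q = [1] / [2]
  Insert 4 (step 3): P = [3, 4] / [8];  Q = [1, 3] / [2]
  Insert 1 (step 4): P = [1, 4] / [3] / [8];  Q = [1, 3] / [2] / [4]
  Insert 6 (step 5): P = [1, 4, 6] / [3] / [8];  Q = [1, 3, 5] / [2] / [4]
  Insert 9 (step 6): P = [1, 4, 6, 9] / [3] / [8];  Q = [1, 3, 5, 6] / [2] / [4]
  Insert 2 (step 7): P = [1, 2, 6, 9] / [3, 4] / [8];  Q = [1, 3, 5, 6] / [2, 7] / [4]
  Insert 5 (step 8): P = [1, 2, 5, 9] / [3, 4, 6] / [8];  Q = [1, 3, 5, 6] / [2, 7, 8] / [4]
  Insert 7 (step 9): P = [1, 2, 5, 7] / [3, 4, 6, 9] / [8];  Q = [1, 3, 5, 6] / [2, 7, 8, 9] / [4]
Final shape: (4, 4, 1).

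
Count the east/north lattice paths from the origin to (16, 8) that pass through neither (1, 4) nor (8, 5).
Number of paths = 510336

Inclusion–exclusion. Total paths: C(24, 16) = 735471. Through P₁: C(5, 1)·C(19, 15) = 19380. Through P₂: C(13, 8)·C(11, 8) = 212355. Since P₁ is strictly southwest of P₂, a monotone path through both must visit P₁ then P₂; paths through both = C(5, 1)·C(8, 7)·C(11, 8) = 6600. Avoid both = 735471 − 19380 − 212355 + 6600 = 510336.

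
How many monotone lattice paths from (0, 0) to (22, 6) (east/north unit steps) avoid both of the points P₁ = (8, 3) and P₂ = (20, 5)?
Number of paths = 150195

Inclusion–exclusion. Total paths: C(28, 22) = 376740. Through P₁: C(11, 8)·C(17, 14) = 112200. Through P₂: C(25, 20)·C(3, 2) = 159390. Since P₁ is strictly southwest of P₂, a monotone path through both must visit P₁ then P₂; paths through both = C(11, 8)·C(14, 12)·C(3, 2) = 45045. Avoid both = 376740 − 112200 − 159390 + 45045 = 150195.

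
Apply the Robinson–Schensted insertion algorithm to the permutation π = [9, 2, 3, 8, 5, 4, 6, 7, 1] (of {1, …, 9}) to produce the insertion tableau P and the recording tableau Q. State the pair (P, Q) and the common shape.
P = [1, 3, 4, 6, 7] / [2] / [5] / [8] / [9];  Q = [1, 3, 4, 7, 8] / [2] / [5] / [6] / [9];  common shape = (5, 1, 1, 1, 1)

Row-insert the values π_1, π_2, … into P one at a time, bumping the leftmost entry strictly greater than the inserted value down to the next row. The recording tableau Q records, in position (i, j), the step at which that cell was added to P.
  Insert 9 (step 1): P = [9];  Q = [1]
  Insert 2 (step 2): P = [2] / [9];  Q = [1] / [2]
  Insert 3 (step 3): P = [2, 3] / [9];  Q = [1, 3] / [2]
  Insert 8 (step 4): P = [2, 3, 8] / [9];  Q = [1, 3, 4] / [2]
  Insert 5 (step 5): P = [2, 3, 5] / [8] / [9];  Q = [1, 3, 4] / [2] / [5]
  Insert 4 (step 6): P = [2, 3, 4] / [5] / [8] / [9];  Q = [1, 3, 4] / [2] / [5] / [6]
  Insert 6 (step 7): P = [2, 3, 4, 6] / [5] / [8] / [9];  Q = [1, 3, 4, 7] / [2] / [5] / [6]
  Insert 7 (step 8): P = [2, 3, 4, 6, 7] / [5] / [8] / [9];  Q = [1, 3, 4, 7, 8] / [2] / [5] / [6]
  Insert 1 (step 9): P = [1, 3, 4, 6, 7] / [2] / [5] / [8] / [9];  Q = [1, 3, 4, 7, 8] / [2] / [5] / [6] / [9]
Final shape: (5, 1, 1, 1, 1).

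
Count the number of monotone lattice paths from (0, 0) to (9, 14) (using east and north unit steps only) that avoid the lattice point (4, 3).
Number of paths = 664310

Total paths from (0, 0) to (9, 14): C(23, 9) = 817190. Paths through (4, 3): (paths (0, 0) → (4, 3)) × (paths (4, 3) → (9, 14)) = C(7, 4) · C(16, 5) = 35 · 4368 = 152880. Avoidance count = 817190 − 152880 = 664310.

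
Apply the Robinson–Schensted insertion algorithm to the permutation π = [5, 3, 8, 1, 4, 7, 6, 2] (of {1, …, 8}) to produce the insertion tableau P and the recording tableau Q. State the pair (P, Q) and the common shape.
P = [1, 2, 6] / [3, 4] / [5, 7] / [8];  Q = [1, 3, 6] / [2, 5] / [4, 7] / [8];  common shape = (3, 2, 2, 1)

Row-insert the values π_1, π_2, … into P one at a time, bumping the leftmost entry strictly greater than the inserted value down to the next row. The recording tableau Q records, in position (i, j), the step at which that cell was added to P.
  Insert 5 (step 1): P = [5];  Q = [1]
  Insert 3 (step 2): P = [3] / [5];  Q = [1] / [2]
  Insert 8 (step 3): P = [3, 8] / [5];  Q = [1, 3] / [2]
  Insert 1 (step 4): P = [1, 8] / [3] / [5];  Q = [1, 3] / [2] / [4]
  Insert 4 (step 5): P = [1, 4] / [3, 8] / [5];  Q = [1, 3] / [2, 5] / [4]
  Insert 7 (step 6): P = [1, 4, 7] / [3, 8] / [5];  Q = [1, 3, 6] / [2, 5] / [4]
  Insert 6 (step 7): P = [1, 4, 6] / [3, 7] / [5, 8];  Q = [1, 3, 6] / [2, 5] / [4, 7]
  Insert 2 (step 8): P = [1, 2, 6] / [3, 4] / [5, 7] / [8];  Q = [1, 3, 6] / [2, 5] / [4, 7] / [8]
Final shape: (3, 2, 2, 1).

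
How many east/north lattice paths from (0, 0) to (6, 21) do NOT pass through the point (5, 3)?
Number of paths = 294946

Total paths from (0, 0) to (6, 21): C(27, 6) = 296010. Paths through (5, 3): (paths (0, 0) → (5, 3)) × (paths (5, 3) → (6, 21)) = C(8, 5) · C(19, 1) = 56 · 19 = 1064. Avoidance count = 296010 − 1064 = 294946.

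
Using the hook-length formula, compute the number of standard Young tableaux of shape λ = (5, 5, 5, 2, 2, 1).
# SYT of shape (5, 5, 5, 2, 2, 1) = 48498450

Hook-length formula: f^λ = n! / Π hook(c), product over all cells c of the Young diagram. For λ = (5, 5, 5, 2, 2, 1), n = 20 boxes. Hook lengths by row (left-to-right, top-to-bottom): [10, 8, 5, 4, 3]; [9, 7, 4, 3, 2]; [8, 6, 3, 2, 1]; [4, 2]; [3, 1]; [1]. Product of hooks = 50164531200. So f^λ = 20! / 50164531200 = 2432902008176640000 / 50164531200 = 48498450.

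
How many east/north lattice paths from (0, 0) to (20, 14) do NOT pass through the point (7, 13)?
Number of paths = 1390890360

Total paths from (0, 0) to (20, 14): C(34, 20) = 1391975640. Paths through (7, 13): (paths (0, 0) → (7, 13)) × (paths (7, 13) → (20, 14)) = C(20, 7) · C(14, 13) = 77520 · 14 = 1085280. Avoidance count = 1391975640 − 1085280 = 1390890360.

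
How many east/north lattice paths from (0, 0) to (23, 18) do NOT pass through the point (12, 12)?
Number of paths = 168646005944

Total paths from (0, 0) to (23, 18): C(41, 23) = 202112640600. Paths through (12, 12): (paths (0, 0) → (12, 12)) × (paths (12, 12) → (23, 18)) = C(24, 12) · C(17, 11) = 2704156 · 12376 = 33466634656. Avoidance count = 202112640600 − 33466634656 = 168646005944.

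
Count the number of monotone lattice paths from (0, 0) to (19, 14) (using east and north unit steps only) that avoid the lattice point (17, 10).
Number of paths = 692264925

Total paths from (0, 0) to (19, 14): C(33, 19) = 818809200. Paths through (17, 10): (paths (0, 0) → (17, 10)) × (paths (17, 10) → (19, 14)) = C(27, 17) · C(6, 2) = 8436285 · 15 = 126544275. Avoidance count = 818809200 − 126544275 = 692264925.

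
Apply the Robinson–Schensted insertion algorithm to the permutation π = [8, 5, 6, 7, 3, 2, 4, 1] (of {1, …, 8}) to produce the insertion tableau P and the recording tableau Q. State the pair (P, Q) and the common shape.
P = [1, 4, 7] / [2, 6] / [3] / [5] / [8];  Q = [1, 3, 4] / [2, 7] / [5] / [6] / [8];  common shape = (3, 2, 1, 1, 1)

Row-insert the values π_1, π_2, … into P one at a time, bumping the leftmost entry strictly greater than the inserted value down to the next row. The recording tableau Q records, in position (i, j), the step at which that cell was added to P.
  Insert 8 (step 1): P = [8];  Q = [1]
  Insert 5 (step 2): P = [5] / [8];  Q = [1] / [2]
  Insert 6 (step 3): P = [5, 6] / [8];  Q = [1, 3] / [2]
  Insert 7 (step 4): P = [5, 6, 7] / [8];  Q = [1, 3, 4] / [2]
  Insert 3 (step 5): P = [3, 6, 7] / [5] / [8];  Q = [1, 3, 4] / [2] / [5]
  Insert 2 (step 6): P = [2, 6, 7] / [3] / [5] / [8];  Q = [1, 3, 4] / [2] / [5] / [6]
  Insert 4 (step 7): P = [2, 4, 7] / [3, 6] / [5] / [8];  Q = [1, 3, 4] / [2, 7] / [5] / [6]
  Insert 1 (step 8): P = [1, 4, 7] / [2, 6] / [3] / [5] / [8];  Q = [1, 3, 4] / [2, 7] / [5] / [6] / [8]
Final shape: (3, 2, 1, 1, 1).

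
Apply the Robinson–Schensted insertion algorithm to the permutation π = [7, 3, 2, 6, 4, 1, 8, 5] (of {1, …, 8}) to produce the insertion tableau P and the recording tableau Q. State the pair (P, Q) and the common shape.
P = [1, 4, 5] / [2, 6, 8] / [3] / [7];  Q = [1, 4, 7] / [2, 5, 8] / [3] / [6];  common shape = (3, 3, 1, 1)

Row-insert the values π_1, π_2, … into P one at a time, bumping the leftmost entry strictly greater than the inserted value down to the next row. The recording tableau Q records, in position (i, j), the step at which that cell was added to P.
  Insert 7 (step 1): P = [7];  Q = [1]
  Insert 3 (step 2): P = [3] / [7];  Q = [1] / [2]
  Insert 2 (step 3): P = [2] / [3] / [7];  Q = [1] / [2] / [3]
  Insert 6 (step 4): P = [2, 6] / [3] / [7];  Q = [1, 4] / [2] / [3]
  Insert 4 (step 5): P = [2, 4] / [3, 6] / [7];  Q = [1, 4] / [2, 5] / [3]
  Insert 1 (step 6): P = [1, 4] / [2, 6] / [3] / [7];  Q = [1, 4] / [2, 5] / [3] / [6]
  Insert 8 (step 7): P = [1, 4, 8] / [2, 6] / [3] / [7];  Q = [1, 4, 7] / [2, 5] / [3] / [6]
  Insert 5 (step 8): P = [1, 4, 5] / [2, 6, 8] / [3] / [7];  Q = [1, 4, 7] / [2, 5, 8] / [3] / [6]
Final shape: (3, 3, 1, 1).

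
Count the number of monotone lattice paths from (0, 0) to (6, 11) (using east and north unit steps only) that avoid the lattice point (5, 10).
Number of paths = 6370

Total paths from (0, 0) to (6, 11): C(17, 6) = 12376. Paths through (5, 10): (paths (0, 0) → (5, 10)) × (paths (5, 10) → (6, 11)) = C(15, 5) · C(2, 1) = 3003 · 2 = 6006. Avoidance count = 12376 − 6006 = 6370.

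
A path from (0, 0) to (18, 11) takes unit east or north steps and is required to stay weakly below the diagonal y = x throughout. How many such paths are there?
Number of paths = 14567280

By the reflection principle (André's argument), the number of monotone paths to (18, 11) with n ≤ m that never go above y = x is C(29, 18) − C(29, 19) = 34597290 − 20030010 = 14567280.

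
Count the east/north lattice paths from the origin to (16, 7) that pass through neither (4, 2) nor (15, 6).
Number of paths = 84759

Inclusion–exclusion. Total paths: C(23, 16) = 245157. Through P₁: C(6, 4)·C(17, 12) = 92820. Through P₂: C(21, 15)·C(2, 1) = 108528. Since P₁ is strictly southwest of P₂, a monotone path through both must visit P₁ then P₂; paths through both = C(6, 4)·C(15, 11)·C(2, 1) = 40950. Avoid both = 245157 − 92820 − 108528 + 40950 = 84759.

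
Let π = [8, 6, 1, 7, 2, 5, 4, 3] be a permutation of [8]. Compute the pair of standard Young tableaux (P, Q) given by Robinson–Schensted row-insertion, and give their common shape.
P = [1, 2, 3] / [4, 7] / [5] / [6] / [8];  Q = [1, 4, 6] / [2, 5] / [3] / [7] / [8];  common shape = (3, 2, 1, 1, 1)

Row-insert the values π_1, π_2, … into P one at a time, bumping the leftmost entry strictly greater than the inserted value down to the next row. The recording tableau Q records, in position (i, j), the step at which that cell was added to P.
  Insert 8 (step 1): P = [8];  Q = [1]
  Insert 6 (step 2): P = [6] / [8];  Q = [1] / [2]
  Insert 1 (step 3): P = [1] / [6] / [8];  Q = [1] / [2] / [3]
  Insert 7 (step 4): P = [1, 7] / [6] / [8];  Q = [1, 4] / [2] / [3]
  Insert 2 (step 5): P = [1, 2] / [6, 7] / [8];  Q = [1, 4] / [2, 5] / [3]
  Insert 5 (step 6): P = [1, 2, 5] / [6, 7] / [8];  Q = [1, 4, 6] / [2, 5] / [3]
  Insert 4 (step 7): P = [1, 2, 4] / [5, 7] / [6] / [8];  Q = [1, 4, 6] / [2, 5] / [3] / [7]
  Insert 3 (step 8): P = [1, 2, 3] / [4, 7] / [5] / [6] / [8];  Q = [1, 4, 6] / [2, 5] / [3] / [7] / [8]
Final shape: (3, 2, 1, 1, 1).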